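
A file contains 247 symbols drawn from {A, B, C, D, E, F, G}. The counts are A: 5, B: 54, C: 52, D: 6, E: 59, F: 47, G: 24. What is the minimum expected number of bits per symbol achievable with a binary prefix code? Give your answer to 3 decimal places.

Probabilities are the counts divided by 247.
Repeatedly combine the two least-probable nodes; the expected code length is the sum of the merged weights.
merge 5/247 + 6/247 → 11/247
merge 11/247 + 24/247 → 35/247
merge 35/247 + 47/247 → 82/247
merge 4/19 + 54/247 → 106/247
merge 59/247 + 82/247 → 141/247
merge 106/247 + 141/247 → 1
L = 11/247 + 35/247 + 82/247 + 106/247 + 141/247 + 1 = 622/247 ≈ 2.518 bits/symbol.

2.518 bits/symbol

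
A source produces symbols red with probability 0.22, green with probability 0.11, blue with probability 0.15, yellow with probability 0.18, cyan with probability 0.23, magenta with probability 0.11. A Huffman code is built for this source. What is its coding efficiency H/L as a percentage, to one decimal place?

Entropy H = −Σ p log₂ p ≈ 2.5247 bits.
Huffman merges: 11/100+11/100→11/50; 3/20+9/50→33/100; 11/50+11/50→11/25; 23/100+33/100→14/25; 11/25+14/25→1. L = 51/20 ≈ 2.5500.
Efficiency = H/L = 2.5247/2.5500 = 99.0%.

99.0%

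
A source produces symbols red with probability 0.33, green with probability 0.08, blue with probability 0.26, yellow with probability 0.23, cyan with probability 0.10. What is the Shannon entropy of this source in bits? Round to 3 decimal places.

H = −Σ pᵢ log₂ pᵢ.
−0.33·log₂(0.33) = 0.5278
−0.08·log₂(0.08) = 0.2915
−0.26·log₂(0.26) = 0.5053
−0.23·log₂(0.23) = 0.4877
−0.10·log₂(0.10) = 0.3322
Sum ≈ 2.1445 → 2.144 bits.

2.144 bits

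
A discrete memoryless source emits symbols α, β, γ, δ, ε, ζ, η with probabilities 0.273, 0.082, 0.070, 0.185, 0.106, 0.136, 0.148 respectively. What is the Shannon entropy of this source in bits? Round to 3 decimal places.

H = −Σ pᵢ log₂ pᵢ.
−0.273·log₂(0.273) = 0.5113
−0.082·log₂(0.082) = 0.2959
−0.070·log₂(0.070) = 0.2686
−0.185·log₂(0.185) = 0.4504
−0.106·log₂(0.106) = 0.3432
−0.136·log₂(0.136) = 0.3915
−0.148·log₂(0.148) = 0.4079
Sum ≈ 2.6687 → 2.669 bits.

2.669 bits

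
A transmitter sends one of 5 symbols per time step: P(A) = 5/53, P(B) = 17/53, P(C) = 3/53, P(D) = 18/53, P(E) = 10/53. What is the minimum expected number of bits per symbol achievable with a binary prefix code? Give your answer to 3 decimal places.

2.151 bits/symbol

Repeatedly combine the two least-probable nodes; the expected code length is the sum of the merged weights.
merge 3/53 + 5/53 → 8/53
merge 8/53 + 10/53 → 18/53
merge 17/53 + 18/53 → 35/53
merge 18/53 + 35/53 → 1
L = 8/53 + 18/53 + 35/53 + 1 = 114/53 ≈ 2.151 bits/symbol.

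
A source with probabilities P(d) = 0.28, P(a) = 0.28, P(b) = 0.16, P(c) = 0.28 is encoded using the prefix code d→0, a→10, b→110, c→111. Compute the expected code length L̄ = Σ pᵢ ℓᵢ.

2.16 bits/symbol

L̄ = Σ pᵢ·ℓᵢ = 0.28·1 + 0.28·2 + 0.16·3 + 0.28·3 = 2.16 bits/symbol.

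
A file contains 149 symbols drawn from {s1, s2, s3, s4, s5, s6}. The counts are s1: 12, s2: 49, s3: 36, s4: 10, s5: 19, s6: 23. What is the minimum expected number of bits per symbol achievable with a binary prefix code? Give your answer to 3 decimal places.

Probabilities are the counts divided by 149.
Repeatedly combine the two least-probable nodes; the expected code length is the sum of the merged weights.
merge 10/149 + 12/149 → 22/149
merge 19/149 + 22/149 → 41/149
merge 23/149 + 36/149 → 59/149
merge 41/149 + 49/149 → 90/149
merge 59/149 + 90/149 → 1
L = 22/149 + 41/149 + 59/149 + 90/149 + 1 = 361/149 ≈ 2.423 bits/symbol.

2.423 bits/symbol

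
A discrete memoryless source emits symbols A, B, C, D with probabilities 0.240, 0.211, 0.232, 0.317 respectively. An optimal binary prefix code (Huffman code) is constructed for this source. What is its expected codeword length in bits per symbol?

Repeatedly combine the two least-probable nodes; the expected code length is the sum of the merged weights.
merge 211/1000 + 29/125 → 443/1000
merge 6/25 + 317/1000 → 557/1000
merge 443/1000 + 557/1000 → 1
L = 443/1000 + 557/1000 + 1 = 2 bits/symbol.

2 bits/symbol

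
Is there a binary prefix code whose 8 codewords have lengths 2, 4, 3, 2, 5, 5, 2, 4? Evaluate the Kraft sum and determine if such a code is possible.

1.0625; no

With common denominator 2^5 = 32: Σ 2^(−ℓᵢ) = 8/32 + 2/32 + 4/32 + 8/32 + 1/32 + 1/32 + 8/32 + 2/32 = 34/32 = 1.0625.
Kraft's inequality requires Σ ≤ 1; here Σ = 1.0625 > 1, so no such prefix code exists.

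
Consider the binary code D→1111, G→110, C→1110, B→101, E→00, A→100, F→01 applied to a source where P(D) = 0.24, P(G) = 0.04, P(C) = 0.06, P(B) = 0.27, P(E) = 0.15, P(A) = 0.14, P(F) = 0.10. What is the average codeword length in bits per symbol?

3.05 bits/symbol

L̄ = Σ pᵢ·ℓᵢ = 0.24·4 + 0.04·3 + 0.06·4 + 0.27·3 + 0.15·2 + 0.14·3 + 0.10·2 = 3.05 bits/symbol.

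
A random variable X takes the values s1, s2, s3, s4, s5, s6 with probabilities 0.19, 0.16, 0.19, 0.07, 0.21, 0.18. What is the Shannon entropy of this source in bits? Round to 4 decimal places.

H = −Σ pᵢ log₂ pᵢ.
−0.19·log₂(0.19) = 0.4552
−0.16·log₂(0.16) = 0.4230
−0.19·log₂(0.19) = 0.4552
−0.07·log₂(0.07) = 0.2686
−0.21·log₂(0.21) = 0.4728
−0.18·log₂(0.18) = 0.4453
Sum ≈ 2.5202 → 2.5202 bits.

2.5202 bits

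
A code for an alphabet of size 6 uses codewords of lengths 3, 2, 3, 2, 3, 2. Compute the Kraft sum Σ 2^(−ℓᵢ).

With common denominator 2^3 = 8: Σ 2^(−ℓᵢ) = 1/8 + 2/8 + 1/8 + 2/8 + 1/8 + 2/8 = 9/8 = 1.125.

1.125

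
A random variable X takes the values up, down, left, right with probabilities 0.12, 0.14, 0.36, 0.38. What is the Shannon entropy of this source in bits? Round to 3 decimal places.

1.825 bits

H = −Σ pᵢ log₂ pᵢ.
−0.12·log₂(0.12) = 0.3671
−0.14·log₂(0.14) = 0.3971
−0.36·log₂(0.36) = 0.5306
−0.38·log₂(0.38) = 0.5305
Sum ≈ 1.8252 → 1.825 bits.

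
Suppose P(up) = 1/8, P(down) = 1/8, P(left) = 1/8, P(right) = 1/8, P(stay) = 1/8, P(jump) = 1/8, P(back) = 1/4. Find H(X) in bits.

Each probability is a power of 1/2, so log₂(1/p) is an integer.
H = Σ p·log₂(1/p) = 1/8·3 + 1/8·3 + 1/8·3 + 1/8·3 + 1/8·3 + 1/8·3 + 1/4·2 = 2.75 bits.

2.75 bits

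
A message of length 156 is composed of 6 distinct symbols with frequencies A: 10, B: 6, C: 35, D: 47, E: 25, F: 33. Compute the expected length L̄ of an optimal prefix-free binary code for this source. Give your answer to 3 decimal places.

2.365 bits/symbol

Probabilities are the counts divided by 156.
Repeatedly combine the two least-probable nodes; the expected code length is the sum of the merged weights.
merge 1/26 + 5/78 → 4/39
merge 4/39 + 25/156 → 41/156
merge 11/52 + 35/156 → 17/39
merge 41/156 + 47/156 → 22/39
merge 17/39 + 22/39 → 1
L = 4/39 + 41/156 + 17/39 + 22/39 + 1 = 123/52 ≈ 2.365 bits/symbol.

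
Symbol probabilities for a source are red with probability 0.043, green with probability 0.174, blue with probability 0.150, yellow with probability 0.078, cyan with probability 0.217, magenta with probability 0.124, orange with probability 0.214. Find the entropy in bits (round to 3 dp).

2.660 bits

H = −Σ pᵢ log₂ pᵢ.
−0.043·log₂(0.043) = 0.1952
−0.174·log₂(0.174) = 0.4390
−0.150·log₂(0.150) = 0.4105
−0.078·log₂(0.078) = 0.2871
−0.217·log₂(0.217) = 0.4783
−0.124·log₂(0.124) = 0.3734
−0.214·log₂(0.214) = 0.4760
Sum ≈ 2.6595 → 2.660 bits.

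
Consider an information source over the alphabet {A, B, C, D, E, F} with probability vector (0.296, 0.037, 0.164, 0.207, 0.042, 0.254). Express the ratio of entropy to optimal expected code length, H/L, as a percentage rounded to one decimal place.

98.5%

Entropy H = −Σ p log₂ p ≈ 2.2882 bits.
Huffman merges: 37/1000+21/500→79/1000; 79/1000+41/250→243/1000; 207/1000+243/1000→9/20; 127/500+37/125→11/20; 9/20+11/20→1. L = 1161/500 ≈ 2.3220.
Efficiency = H/L = 2.2882/2.3220 = 98.5%.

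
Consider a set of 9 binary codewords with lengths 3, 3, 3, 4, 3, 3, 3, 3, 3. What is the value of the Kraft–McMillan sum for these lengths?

1.0625

With common denominator 2^4 = 16: Σ 2^(−ℓᵢ) = 2/16 + 2/16 + 2/16 + 1/16 + 2/16 + 2/16 + 2/16 + 2/16 + 2/16 = 17/16 = 1.0625.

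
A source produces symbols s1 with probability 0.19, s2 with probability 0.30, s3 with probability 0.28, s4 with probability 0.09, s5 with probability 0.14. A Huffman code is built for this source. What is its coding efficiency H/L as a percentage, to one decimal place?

Entropy H = −Σ p log₂ p ≈ 2.2003 bits.
Huffman merges: 9/100+7/50→23/100; 19/100+23/100→21/50; 7/25+3/10→29/50; 21/50+29/50→1. L = 223/100 ≈ 2.2300.
Efficiency = H/L = 2.2003/2.2300 = 98.7%.

98.7%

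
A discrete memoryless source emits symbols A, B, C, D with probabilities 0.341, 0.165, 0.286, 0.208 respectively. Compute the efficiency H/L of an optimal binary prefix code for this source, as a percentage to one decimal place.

Entropy H = −Σ p log₂ p ≈ 1.9459 bits.
Huffman merges: 33/200+26/125→373/1000; 143/500+341/1000→627/1000; 373/1000+627/1000→1. L = 2 ≈ 2.0000.
Efficiency = H/L = 1.9459/2.0000 = 97.3%.

97.3%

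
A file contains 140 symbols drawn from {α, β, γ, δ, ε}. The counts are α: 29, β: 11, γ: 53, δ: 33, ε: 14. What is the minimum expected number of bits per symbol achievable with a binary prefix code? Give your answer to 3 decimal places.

2.179 bits/symbol

Probabilities are the counts divided by 140.
Repeatedly combine the two least-probable nodes; the expected code length is the sum of the merged weights.
merge 11/140 + 1/10 → 5/28
merge 5/28 + 29/140 → 27/70
merge 33/140 + 53/140 → 43/70
merge 27/70 + 43/70 → 1
L = 5/28 + 27/70 + 43/70 + 1 = 61/28 ≈ 2.179 bits/symbol.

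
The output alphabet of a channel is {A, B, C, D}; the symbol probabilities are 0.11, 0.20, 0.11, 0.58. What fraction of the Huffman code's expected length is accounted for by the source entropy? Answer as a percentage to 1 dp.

Entropy H = −Σ p log₂ p ≈ 1.6208 bits.
Huffman merges: 11/100+11/100→11/50; 1/5+11/50→21/50; 21/50+29/50→1. L = 41/25 ≈ 1.6400.
Efficiency = H/L = 1.6208/1.6400 = 98.8%.

98.8%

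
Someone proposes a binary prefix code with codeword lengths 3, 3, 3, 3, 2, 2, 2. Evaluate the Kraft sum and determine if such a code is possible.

1.25; no

With common denominator 2^3 = 8: Σ 2^(−ℓᵢ) = 1/8 + 1/8 + 1/8 + 1/8 + 2/8 + 2/8 + 2/8 = 10/8 = 1.25.
Kraft's inequality requires Σ ≤ 1; here Σ = 1.25 > 1, so no such prefix code exists.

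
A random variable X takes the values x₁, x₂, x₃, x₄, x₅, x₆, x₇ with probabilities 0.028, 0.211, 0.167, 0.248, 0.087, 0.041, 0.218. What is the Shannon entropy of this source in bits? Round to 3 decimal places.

H = −Σ pᵢ log₂ pᵢ.
−0.028·log₂(0.028) = 0.1444
−0.211·log₂(0.211) = 0.4736
−0.167·log₂(0.167) = 0.4312
−0.248·log₂(0.248) = 0.4989
−0.087·log₂(0.087) = 0.3065
−0.041·log₂(0.041) = 0.1889
−0.218·log₂(0.218) = 0.4791
Sum ≈ 2.5226 → 2.523 bits.

2.523 bits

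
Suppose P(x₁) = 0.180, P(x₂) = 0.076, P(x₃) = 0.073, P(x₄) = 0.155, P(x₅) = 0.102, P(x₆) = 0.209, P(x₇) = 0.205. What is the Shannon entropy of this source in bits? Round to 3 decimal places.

H = −Σ pᵢ log₂ pᵢ.
−0.180·log₂(0.180) = 0.4453
−0.076·log₂(0.076) = 0.2826
−0.073·log₂(0.073) = 0.2756
−0.155·log₂(0.155) = 0.4169
−0.102·log₂(0.102) = 0.3359
−0.209·log₂(0.209) = 0.4720
−0.205·log₂(0.205) = 0.4687
Sum ≈ 2.6970 → 2.697 bits.

2.697 bits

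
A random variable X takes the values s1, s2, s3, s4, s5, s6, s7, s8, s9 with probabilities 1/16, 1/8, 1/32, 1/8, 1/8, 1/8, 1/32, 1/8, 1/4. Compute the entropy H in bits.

Each probability is a power of 1/2, so log₂(1/p) is an integer.
H = Σ p·log₂(1/p) = 1/16·4 + 1/8·3 + 1/32·5 + 1/8·3 + 1/8·3 + 1/8·3 + 1/32·5 + 1/8·3 + 1/4·2 = 2.9375 bits.

2.9375 bits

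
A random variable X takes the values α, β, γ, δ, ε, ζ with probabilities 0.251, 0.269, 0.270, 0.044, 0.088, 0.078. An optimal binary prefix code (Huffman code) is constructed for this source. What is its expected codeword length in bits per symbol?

Repeatedly combine the two least-probable nodes; the expected code length is the sum of the merged weights.
merge 11/250 + 39/500 → 61/500
merge 11/125 + 61/500 → 21/100
merge 21/100 + 251/1000 → 461/1000
merge 269/1000 + 27/100 → 539/1000
merge 461/1000 + 539/1000 → 1
L = 61/500 + 21/100 + 461/1000 + 539/1000 + 1 = 583/250 = 2.332 bits/symbol.

2.332 bits/symbol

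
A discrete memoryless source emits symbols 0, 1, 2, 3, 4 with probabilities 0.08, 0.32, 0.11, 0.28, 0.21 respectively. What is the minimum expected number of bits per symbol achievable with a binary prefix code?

2.19 bits/symbol

Repeatedly combine the two least-probable nodes; the expected code length is the sum of the merged weights.
merge 2/25 + 11/100 → 19/100
merge 19/100 + 21/100 → 2/5
merge 7/25 + 8/25 → 3/5
merge 2/5 + 3/5 → 1
L = 19/100 + 2/5 + 3/5 + 1 = 219/100 = 2.19 bits/symbol.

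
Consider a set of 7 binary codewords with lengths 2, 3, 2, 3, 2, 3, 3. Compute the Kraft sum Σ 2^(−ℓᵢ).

1.25

With common denominator 2^3 = 8: Σ 2^(−ℓᵢ) = 2/8 + 1/8 + 2/8 + 1/8 + 2/8 + 1/8 + 1/8 = 10/8 = 1.25.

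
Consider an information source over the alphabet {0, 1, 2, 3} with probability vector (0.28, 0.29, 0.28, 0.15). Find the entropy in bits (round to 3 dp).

1.957 bits

H = −Σ pᵢ log₂ pᵢ.
−0.28·log₂(0.28) = 0.5142
−0.29·log₂(0.29) = 0.5179
−0.28·log₂(0.28) = 0.5142
−0.15·log₂(0.15) = 0.4105
Sum ≈ 1.9569 → 1.957 bits.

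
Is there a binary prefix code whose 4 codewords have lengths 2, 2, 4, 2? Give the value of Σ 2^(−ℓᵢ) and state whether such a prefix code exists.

With common denominator 2^4 = 16: Σ 2^(−ℓᵢ) = 4/16 + 4/16 + 1/16 + 4/16 = 13/16 = 0.8125.
Kraft's inequality requires Σ ≤ 1; here Σ = 0.8125 ≤ 1, so such a prefix code exists.

0.8125; yes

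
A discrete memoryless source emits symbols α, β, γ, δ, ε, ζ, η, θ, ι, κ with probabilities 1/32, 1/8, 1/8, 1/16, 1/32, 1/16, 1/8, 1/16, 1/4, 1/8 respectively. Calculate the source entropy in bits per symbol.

Each probability is a power of 1/2, so log₂(1/p) is an integer.
H = Σ p·log₂(1/p) = 1/32·5 + 1/8·3 + 1/8·3 + 1/16·4 + 1/32·5 + 1/16·4 + 1/8·3 + 1/16·4 + 1/4·2 + 1/8·3 = 3.0625 bits.

3.0625 bits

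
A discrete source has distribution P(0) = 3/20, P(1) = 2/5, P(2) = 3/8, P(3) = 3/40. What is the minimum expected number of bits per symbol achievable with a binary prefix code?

1.825 bits/symbol

Repeatedly combine the two least-probable nodes; the expected code length is the sum of the merged weights.
merge 3/40 + 3/20 → 9/40
merge 9/40 + 3/8 → 3/5
merge 2/5 + 3/5 → 1
L = 9/40 + 3/5 + 1 = 73/40 = 1.825 bits/symbol.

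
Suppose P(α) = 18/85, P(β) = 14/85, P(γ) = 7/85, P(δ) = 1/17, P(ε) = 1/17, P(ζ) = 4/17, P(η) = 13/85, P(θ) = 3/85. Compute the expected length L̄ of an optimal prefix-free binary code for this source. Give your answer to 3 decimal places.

2.788 bits/symbol

Repeatedly combine the two least-probable nodes; the expected code length is the sum of the merged weights.
merge 3/85 + 1/17 → 8/85
merge 1/17 + 7/85 → 12/85
merge 8/85 + 12/85 → 4/17
merge 13/85 + 14/85 → 27/85
merge 18/85 + 4/17 → 38/85
merge 4/17 + 27/85 → 47/85
merge 38/85 + 47/85 → 1
L = 8/85 + 12/85 + 4/17 + 27/85 + 38/85 + 47/85 + 1 = 237/85 ≈ 2.788 bits/symbol.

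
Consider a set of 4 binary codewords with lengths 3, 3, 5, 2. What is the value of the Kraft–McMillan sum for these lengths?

0.53125

With common denominator 2^5 = 32: Σ 2^(−ℓᵢ) = 4/32 + 4/32 + 1/32 + 8/32 = 17/32 = 0.53125.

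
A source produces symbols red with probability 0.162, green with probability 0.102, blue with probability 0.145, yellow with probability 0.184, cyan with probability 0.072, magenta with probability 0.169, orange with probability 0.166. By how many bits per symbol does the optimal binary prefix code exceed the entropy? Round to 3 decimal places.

0.065 bits

Entropy H = −Σ p log₂ p ≈ 2.7515 bits.
Huffman merges: 9/125+51/500→87/500; 29/200+81/500→307/1000; 83/500+169/1000→67/200; 87/500+23/125→179/500; 307/1000+67/200→321/500; 179/500+321/500→1. L = 352/125 ≈ 2.8160.
L − H = 2.8160 − 2.7515 = 0.065 bits.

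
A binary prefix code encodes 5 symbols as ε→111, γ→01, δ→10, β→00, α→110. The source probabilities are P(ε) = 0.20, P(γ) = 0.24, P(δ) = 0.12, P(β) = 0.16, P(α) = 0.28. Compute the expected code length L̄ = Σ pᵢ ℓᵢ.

2.48 bits/symbol

L̄ = Σ pᵢ·ℓᵢ = 0.20·3 + 0.24·2 + 0.12·2 + 0.16·2 + 0.28·3 = 2.48 bits/symbol.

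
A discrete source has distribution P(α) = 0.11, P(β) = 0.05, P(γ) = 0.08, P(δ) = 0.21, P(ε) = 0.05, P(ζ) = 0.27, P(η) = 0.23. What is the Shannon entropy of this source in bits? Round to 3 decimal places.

2.545 bits

H = −Σ pᵢ log₂ pᵢ.
−0.11·log₂(0.11) = 0.3503
−0.05·log₂(0.05) = 0.2161
−0.08·log₂(0.08) = 0.2915
−0.21·log₂(0.21) = 0.4728
−0.05·log₂(0.05) = 0.2161
−0.27·log₂(0.27) = 0.5100
−0.23·log₂(0.23) = 0.4877
Sum ≈ 2.5445 → 2.545 bits.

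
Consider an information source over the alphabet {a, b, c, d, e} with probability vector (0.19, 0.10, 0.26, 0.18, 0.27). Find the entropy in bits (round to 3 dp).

2.248 bits

H = −Σ pᵢ log₂ pᵢ.
−0.19·log₂(0.19) = 0.4552
−0.10·log₂(0.10) = 0.3322
−0.26·log₂(0.26) = 0.5053
−0.18·log₂(0.18) = 0.4453
−0.27·log₂(0.27) = 0.5100
Sum ≈ 2.2480 → 2.248 bits.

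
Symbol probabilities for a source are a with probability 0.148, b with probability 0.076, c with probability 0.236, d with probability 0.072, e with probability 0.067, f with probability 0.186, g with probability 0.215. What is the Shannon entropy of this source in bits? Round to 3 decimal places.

H = −Σ pᵢ log₂ pᵢ.
−0.148·log₂(0.148) = 0.4079
−0.076·log₂(0.076) = 0.2826
−0.236·log₂(0.236) = 0.4916
−0.072·log₂(0.072) = 0.2733
−0.067·log₂(0.067) = 0.2613
−0.186·log₂(0.186) = 0.4514
−0.215·log₂(0.215) = 0.4768
Sum ≈ 2.6448 → 2.645 bits.

2.645 bits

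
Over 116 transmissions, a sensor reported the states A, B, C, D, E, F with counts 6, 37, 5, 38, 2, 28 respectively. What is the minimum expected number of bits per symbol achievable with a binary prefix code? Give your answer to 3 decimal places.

Probabilities are the counts divided by 116.
Repeatedly combine the two least-probable nodes; the expected code length is the sum of the merged weights.
merge 1/58 + 5/116 → 7/116
merge 3/58 + 7/116 → 13/116
merge 13/116 + 7/29 → 41/116
merge 37/116 + 19/58 → 75/116
merge 41/116 + 75/116 → 1
L = 7/116 + 13/116 + 41/116 + 75/116 + 1 = 63/29 ≈ 2.172 bits/symbol.

2.172 bits/symbol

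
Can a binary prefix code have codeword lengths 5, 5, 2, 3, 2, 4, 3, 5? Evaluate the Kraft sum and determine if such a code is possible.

0.90625; yes

With common denominator 2^5 = 32: Σ 2^(−ℓᵢ) = 1/32 + 1/32 + 8/32 + 4/32 + 8/32 + 2/32 + 4/32 + 1/32 = 29/32 = 0.90625.
Kraft's inequality requires Σ ≤ 1; here Σ = 0.90625 ≤ 1, so such a prefix code exists.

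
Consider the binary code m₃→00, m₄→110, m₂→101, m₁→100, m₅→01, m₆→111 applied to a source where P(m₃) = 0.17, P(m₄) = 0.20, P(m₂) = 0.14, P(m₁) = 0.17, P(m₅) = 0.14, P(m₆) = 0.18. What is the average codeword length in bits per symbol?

L̄ = Σ pᵢ·ℓᵢ = 0.17·2 + 0.20·3 + 0.14·3 + 0.17·3 + 0.14·2 + 0.18·3 = 2.69 bits/symbol.

2.69 bits/symbol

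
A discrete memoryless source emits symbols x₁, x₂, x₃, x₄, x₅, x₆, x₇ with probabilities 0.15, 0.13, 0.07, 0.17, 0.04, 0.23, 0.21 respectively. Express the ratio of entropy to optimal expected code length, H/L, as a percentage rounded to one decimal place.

99.0%

Entropy H = −Σ p log₂ p ≈ 2.6426 bits.
Huffman merges: 1/25+7/100→11/100; 11/100+13/100→6/25; 3/20+17/100→8/25; 21/100+23/100→11/25; 6/25+8/25→14/25; 11/25+14/25→1. L = 267/100 ≈ 2.6700.
Efficiency = H/L = 2.6426/2.6700 = 99.0%.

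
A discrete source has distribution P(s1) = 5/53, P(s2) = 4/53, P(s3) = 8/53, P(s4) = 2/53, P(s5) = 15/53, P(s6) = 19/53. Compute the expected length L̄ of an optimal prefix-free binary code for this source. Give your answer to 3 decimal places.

2.321 bits/symbol

Repeatedly combine the two least-probable nodes; the expected code length is the sum of the merged weights.
merge 2/53 + 4/53 → 6/53
merge 5/53 + 6/53 → 11/53
merge 8/53 + 11/53 → 19/53
merge 15/53 + 19/53 → 34/53
merge 19/53 + 34/53 → 1
L = 6/53 + 11/53 + 19/53 + 34/53 + 1 = 123/53 ≈ 2.321 bits/symbol.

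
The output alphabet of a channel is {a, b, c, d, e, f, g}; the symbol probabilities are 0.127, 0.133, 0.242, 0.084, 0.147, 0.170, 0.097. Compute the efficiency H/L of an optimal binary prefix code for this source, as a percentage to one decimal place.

Entropy H = −Σ p log₂ p ≈ 2.7284 bits.
Huffman merges: 21/250+97/1000→181/1000; 127/1000+133/1000→13/50; 147/1000+17/100→317/1000; 181/1000+121/500→423/1000; 13/50+317/1000→577/1000; 423/1000+577/1000→1. L = 1379/500 ≈ 2.7580.
Efficiency = H/L = 2.7284/2.7580 = 98.9%.

98.9%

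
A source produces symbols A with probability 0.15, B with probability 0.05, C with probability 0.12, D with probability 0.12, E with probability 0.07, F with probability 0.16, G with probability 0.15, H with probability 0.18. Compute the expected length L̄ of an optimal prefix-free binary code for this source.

Repeatedly combine the two least-probable nodes; the expected code length is the sum of the merged weights.
merge 1/20 + 7/100 → 3/25
merge 3/25 + 3/25 → 6/25
merge 3/25 + 3/20 → 27/100
merge 3/20 + 4/25 → 31/100
merge 9/50 + 6/25 → 21/50
merge 27/100 + 31/100 → 29/50
merge 21/50 + 29/50 → 1
L = 3/25 + 6/25 + 27/100 + 31/100 + 21/50 + 29/50 + 1 = 147/50 = 2.94 bits/symbol.

2.94 bits/symbol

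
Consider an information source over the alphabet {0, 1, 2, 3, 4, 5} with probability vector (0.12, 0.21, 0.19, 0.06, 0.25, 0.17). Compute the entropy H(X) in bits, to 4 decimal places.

H = −Σ pᵢ log₂ pᵢ.
−0.12·log₂(0.12) = 0.3671
−0.21·log₂(0.21) = 0.4728
−0.19·log₂(0.19) = 0.4552
−0.06·log₂(0.06) = 0.2435
−0.25·log₂(0.25) = 0.5000
−0.17·log₂(0.17) = 0.4346
Sum ≈ 2.4732 → 2.4732 bits.

2.4732 bits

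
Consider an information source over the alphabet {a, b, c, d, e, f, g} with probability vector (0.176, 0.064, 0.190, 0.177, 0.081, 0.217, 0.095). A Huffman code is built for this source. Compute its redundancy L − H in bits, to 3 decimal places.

Entropy H = −Σ p log₂ p ≈ 2.6870 bits.
Huffman merges: 8/125+81/1000→29/200; 19/200+29/200→6/25; 22/125+177/1000→353/1000; 19/100+217/1000→407/1000; 6/25+353/1000→593/1000; 407/1000+593/1000→1. L = 1369/500 ≈ 2.7380.
L − H = 2.7380 − 2.6870 = 0.051 bits.

0.051 bits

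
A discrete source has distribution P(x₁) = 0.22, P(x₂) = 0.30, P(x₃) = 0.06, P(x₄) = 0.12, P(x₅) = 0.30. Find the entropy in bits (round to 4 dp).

2.1334 bits

H = −Σ pᵢ log₂ pᵢ.
−0.22·log₂(0.22) = 0.4806
−0.30·log₂(0.30) = 0.5211
−0.06·log₂(0.06) = 0.2435
−0.12·log₂(0.12) = 0.3671
−0.30·log₂(0.30) = 0.5211
Sum ≈ 2.1334 → 2.1334 bits.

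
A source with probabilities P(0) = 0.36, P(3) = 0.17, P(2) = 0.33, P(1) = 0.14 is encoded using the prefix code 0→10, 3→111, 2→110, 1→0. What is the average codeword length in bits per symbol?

2.36 bits/symbol

L̄ = Σ pᵢ·ℓᵢ = 0.36·2 + 0.17·3 + 0.33·3 + 0.14·1 = 2.36 bits/symbol.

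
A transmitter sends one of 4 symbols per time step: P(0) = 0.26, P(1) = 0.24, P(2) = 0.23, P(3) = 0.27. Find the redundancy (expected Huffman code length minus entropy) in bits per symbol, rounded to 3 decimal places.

0.003 bits

Entropy H = −Σ p log₂ p ≈ 1.9971 bits.
Huffman merges: 23/100+6/25→47/100; 13/50+27/100→53/100; 47/100+53/100→1. L = 2 ≈ 2.0000.
L − H = 2.0000 − 1.9971 = 0.003 bits.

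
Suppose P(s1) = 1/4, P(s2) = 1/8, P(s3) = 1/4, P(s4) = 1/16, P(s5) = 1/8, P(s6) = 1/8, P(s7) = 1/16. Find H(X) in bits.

Each probability is a power of 1/2, so log₂(1/p) is an integer.
H = Σ p·log₂(1/p) = 1/4·2 + 1/8·3 + 1/4·2 + 1/16·4 + 1/8·3 + 1/8·3 + 1/16·4 = 2.625 bits.

2.625 bits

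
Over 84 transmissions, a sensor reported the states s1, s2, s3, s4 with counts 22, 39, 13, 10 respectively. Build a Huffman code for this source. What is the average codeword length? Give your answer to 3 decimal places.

Probabilities are the counts divided by 84.
Repeatedly combine the two least-probable nodes; the expected code length is the sum of the merged weights.
merge 5/42 + 13/84 → 23/84
merge 11/42 + 23/84 → 15/28
merge 13/28 + 15/28 → 1
L = 23/84 + 15/28 + 1 = 38/21 ≈ 1.810 bits/symbol.

1.810 bits/symbol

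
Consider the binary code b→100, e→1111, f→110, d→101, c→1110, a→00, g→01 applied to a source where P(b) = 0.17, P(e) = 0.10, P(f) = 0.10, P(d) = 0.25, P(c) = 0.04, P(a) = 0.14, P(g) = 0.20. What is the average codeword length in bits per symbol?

2.8 bits/symbol

L̄ = Σ pᵢ·ℓᵢ = 0.17·3 + 0.10·4 + 0.10·3 + 0.25·3 + 0.04·4 + 0.14·2 + 0.20·2 = 2.8 bits/symbol.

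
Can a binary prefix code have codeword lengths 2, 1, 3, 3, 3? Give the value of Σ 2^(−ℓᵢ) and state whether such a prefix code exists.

With common denominator 2^3 = 8: Σ 2^(−ℓᵢ) = 2/8 + 4/8 + 1/8 + 1/8 + 1/8 = 9/8 = 1.125.
Kraft's inequality requires Σ ≤ 1; here Σ = 1.125 > 1, so no such prefix code exists.

1.125; no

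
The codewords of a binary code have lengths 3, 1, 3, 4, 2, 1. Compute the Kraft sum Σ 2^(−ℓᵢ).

With common denominator 2^4 = 16: Σ 2^(−ℓᵢ) = 2/16 + 8/16 + 2/16 + 1/16 + 4/16 + 8/16 = 25/16 = 1.5625.

1.5625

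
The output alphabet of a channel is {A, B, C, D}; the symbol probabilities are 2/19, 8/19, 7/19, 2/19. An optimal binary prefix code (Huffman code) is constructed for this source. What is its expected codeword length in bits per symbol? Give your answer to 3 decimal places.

Repeatedly combine the two least-probable nodes; the expected code length is the sum of the merged weights.
merge 2/19 + 2/19 → 4/19
merge 4/19 + 7/19 → 11/19
merge 8/19 + 11/19 → 1
L = 4/19 + 11/19 + 1 = 34/19 ≈ 1.789 bits/symbol.

1.789 bits/symbol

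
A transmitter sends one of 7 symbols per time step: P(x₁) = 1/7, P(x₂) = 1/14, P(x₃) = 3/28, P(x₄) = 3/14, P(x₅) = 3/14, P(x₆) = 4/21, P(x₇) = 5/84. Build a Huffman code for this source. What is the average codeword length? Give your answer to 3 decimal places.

2.702 bits/symbol

Repeatedly combine the two least-probable nodes; the expected code length is the sum of the merged weights.
merge 5/84 + 1/14 → 11/84
merge 3/28 + 11/84 → 5/21
merge 1/7 + 4/21 → 1/3
merge 3/14 + 3/14 → 3/7
merge 5/21 + 1/3 → 4/7
merge 3/7 + 4/7 → 1
L = 11/84 + 5/21 + 1/3 + 3/7 + 4/7 + 1 = 227/84 ≈ 2.702 bits/symbol.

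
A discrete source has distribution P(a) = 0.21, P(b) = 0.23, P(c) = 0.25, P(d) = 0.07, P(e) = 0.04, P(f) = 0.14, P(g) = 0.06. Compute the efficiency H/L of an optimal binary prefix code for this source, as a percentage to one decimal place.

99.0%

Entropy H = −Σ p log₂ p ≈ 2.5554 bits.
Huffman merges: 1/25+3/50→1/10; 7/100+1/10→17/100; 7/50+17/100→31/100; 21/100+23/100→11/25; 1/4+31/100→14/25; 11/25+14/25→1. L = 129/50 ≈ 2.5800.
Efficiency = H/L = 2.5554/2.5800 = 99.0%.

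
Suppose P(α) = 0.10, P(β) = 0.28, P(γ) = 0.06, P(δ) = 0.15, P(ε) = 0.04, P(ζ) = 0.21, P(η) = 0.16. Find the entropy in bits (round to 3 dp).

H = −Σ pᵢ log₂ pᵢ.
−0.10·log₂(0.10) = 0.3322
−0.28·log₂(0.28) = 0.5142
−0.06·log₂(0.06) = 0.2435
−0.15·log₂(0.15) = 0.4105
−0.04·log₂(0.04) = 0.1858
−0.21·log₂(0.21) = 0.4728
−0.16·log₂(0.16) = 0.4230
Sum ≈ 2.5821 → 2.582 bits.

2.582 bits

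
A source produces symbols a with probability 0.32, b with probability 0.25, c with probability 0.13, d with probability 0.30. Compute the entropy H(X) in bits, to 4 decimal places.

1.9298 bits

H = −Σ pᵢ log₂ pᵢ.
−0.32·log₂(0.32) = 0.5260
−0.25·log₂(0.25) = 0.5000
−0.13·log₂(0.13) = 0.3826
−0.30·log₂(0.30) = 0.5211
Sum ≈ 1.9298 → 1.9298 bits.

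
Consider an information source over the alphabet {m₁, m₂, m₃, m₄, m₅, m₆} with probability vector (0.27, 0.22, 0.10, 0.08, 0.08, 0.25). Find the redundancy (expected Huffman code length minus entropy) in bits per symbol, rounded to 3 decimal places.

0.014 bits

Entropy H = −Σ p log₂ p ≈ 2.4058 bits.
Huffman merges: 2/25+2/25→4/25; 1/10+4/25→13/50; 11/50+1/4→47/100; 13/50+27/100→53/100; 47/100+53/100→1. L = 121/50 ≈ 2.4200.
L − H = 2.4200 − 2.4058 = 0.014 bits.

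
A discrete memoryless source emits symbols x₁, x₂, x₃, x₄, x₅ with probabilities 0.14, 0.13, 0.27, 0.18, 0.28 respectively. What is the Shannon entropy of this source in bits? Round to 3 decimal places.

2.249 bits

H = −Σ pᵢ log₂ pᵢ.
−0.14·log₂(0.14) = 0.3971
−0.13·log₂(0.13) = 0.3826
−0.27·log₂(0.27) = 0.5100
−0.18·log₂(0.18) = 0.4453
−0.28·log₂(0.28) = 0.5142
Sum ≈ 2.2493 → 2.249 bits.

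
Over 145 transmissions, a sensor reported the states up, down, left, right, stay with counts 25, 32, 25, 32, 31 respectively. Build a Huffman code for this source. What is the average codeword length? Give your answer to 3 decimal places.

Probabilities are the counts divided by 145.
Repeatedly combine the two least-probable nodes; the expected code length is the sum of the merged weights.
merge 5/29 + 5/29 → 10/29
merge 31/145 + 32/145 → 63/145
merge 32/145 + 10/29 → 82/145
merge 63/145 + 82/145 → 1
L = 10/29 + 63/145 + 82/145 + 1 = 68/29 ≈ 2.345 bits/symbol.

2.345 bits/symbol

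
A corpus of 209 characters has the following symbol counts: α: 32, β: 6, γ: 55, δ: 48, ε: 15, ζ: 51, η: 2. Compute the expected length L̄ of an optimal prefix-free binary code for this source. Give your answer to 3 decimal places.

2.411 bits/symbol

Probabilities are the counts divided by 209.
Repeatedly combine the two least-probable nodes; the expected code length is the sum of the merged weights.
merge 2/209 + 6/209 → 8/209
merge 8/209 + 15/209 → 23/209
merge 23/209 + 32/209 → 5/19
merge 48/209 + 51/209 → 9/19
merge 5/19 + 5/19 → 10/19
merge 9/19 + 10/19 → 1
L = 8/209 + 23/209 + 5/19 + 9/19 + 10/19 + 1 = 504/209 ≈ 2.411 bits/symbol.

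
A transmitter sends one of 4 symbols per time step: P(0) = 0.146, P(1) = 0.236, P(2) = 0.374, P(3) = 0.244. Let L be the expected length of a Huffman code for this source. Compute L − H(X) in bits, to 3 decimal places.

0.076 bits

Entropy H = −Σ p log₂ p ≈ 1.9241 bits.
Huffman merges: 73/500+59/250→191/500; 61/250+187/500→309/500; 191/500+309/500→1. L = 2 ≈ 2.0000.
L − H = 2.0000 − 1.9241 = 0.076 bits.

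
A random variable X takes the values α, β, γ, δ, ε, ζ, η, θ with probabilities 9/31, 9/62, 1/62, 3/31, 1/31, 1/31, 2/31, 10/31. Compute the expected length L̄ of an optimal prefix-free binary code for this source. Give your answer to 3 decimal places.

Repeatedly combine the two least-probable nodes; the expected code length is the sum of the merged weights.
merge 1/62 + 1/31 → 3/62
merge 1/31 + 3/62 → 5/62
merge 2/31 + 5/62 → 9/62
merge 3/31 + 9/62 → 15/62
merge 9/62 + 15/62 → 12/31
merge 9/31 + 10/31 → 19/31
merge 12/31 + 19/31 → 1
L = 3/62 + 5/62 + 9/62 + 15/62 + 12/31 + 19/31 + 1 = 78/31 ≈ 2.516 bits/symbol.

2.516 bits/symbol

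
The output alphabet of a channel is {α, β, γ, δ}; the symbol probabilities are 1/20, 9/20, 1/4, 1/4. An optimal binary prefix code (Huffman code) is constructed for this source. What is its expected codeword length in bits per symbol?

Repeatedly combine the two least-probable nodes; the expected code length is the sum of the merged weights.
merge 1/20 + 1/4 → 3/10
merge 1/4 + 3/10 → 11/20
merge 9/20 + 11/20 → 1
L = 3/10 + 11/20 + 1 = 37/20 = 1.85 bits/symbol.

1.85 bits/symbol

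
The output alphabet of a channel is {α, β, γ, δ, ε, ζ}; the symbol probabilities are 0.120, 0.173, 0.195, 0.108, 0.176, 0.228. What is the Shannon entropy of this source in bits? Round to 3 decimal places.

2.539 bits

H = −Σ pᵢ log₂ pᵢ.
−0.120·log₂(0.120) = 0.3671
−0.173·log₂(0.173) = 0.4379
−0.195·log₂(0.195) = 0.4599
−0.108·log₂(0.108) = 0.3468
−0.176·log₂(0.176) = 0.4411
−0.228·log₂(0.228) = 0.4863
Sum ≈ 2.5391 → 2.539 bits.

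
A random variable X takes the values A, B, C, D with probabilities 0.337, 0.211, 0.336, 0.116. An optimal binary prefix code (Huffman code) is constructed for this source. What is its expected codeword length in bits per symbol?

Repeatedly combine the two least-probable nodes; the expected code length is the sum of the merged weights.
merge 29/250 + 211/1000 → 327/1000
merge 327/1000 + 42/125 → 663/1000
merge 337/1000 + 663/1000 → 1
L = 327/1000 + 663/1000 + 1 = 199/100 = 1.99 bits/symbol.

1.99 bits/symbol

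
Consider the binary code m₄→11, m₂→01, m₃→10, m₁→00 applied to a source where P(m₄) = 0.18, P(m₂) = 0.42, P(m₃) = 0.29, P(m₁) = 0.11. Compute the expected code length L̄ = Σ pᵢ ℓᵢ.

L̄ = Σ pᵢ·ℓᵢ = 0.18·2 + 0.42·2 + 0.29·2 + 0.11·2 = 2 bits/symbol.

2 bits/symbol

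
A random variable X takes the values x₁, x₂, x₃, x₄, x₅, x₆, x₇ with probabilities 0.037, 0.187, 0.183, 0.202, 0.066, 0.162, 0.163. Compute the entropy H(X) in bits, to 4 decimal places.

2.6536 bits

H = −Σ pᵢ log₂ pᵢ.
−0.037·log₂(0.037) = 0.1760
−0.187·log₂(0.187) = 0.4523
−0.183·log₂(0.183) = 0.4484
−0.202·log₂(0.202) = 0.4661
−0.066·log₂(0.066) = 0.2588
−0.162·log₂(0.162) = 0.4254
−0.163·log₂(0.163) = 0.4266
Sum ≈ 2.6536 → 2.6536 bits.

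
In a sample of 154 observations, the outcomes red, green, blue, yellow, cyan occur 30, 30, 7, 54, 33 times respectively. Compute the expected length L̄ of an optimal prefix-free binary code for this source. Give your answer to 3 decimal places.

2.240 bits/symbol

Probabilities are the counts divided by 154.
Repeatedly combine the two least-probable nodes; the expected code length is the sum of the merged weights.
merge 1/22 + 15/77 → 37/154
merge 15/77 + 3/14 → 9/22
merge 37/154 + 27/77 → 13/22
merge 9/22 + 13/22 → 1
L = 37/154 + 9/22 + 13/22 + 1 = 345/154 ≈ 2.240 bits/symbol.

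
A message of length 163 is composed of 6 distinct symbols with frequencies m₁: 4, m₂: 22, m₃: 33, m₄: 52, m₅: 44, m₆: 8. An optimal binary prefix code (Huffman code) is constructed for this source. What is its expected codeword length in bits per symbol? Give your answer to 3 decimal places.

Probabilities are the counts divided by 163.
Repeatedly combine the two least-probable nodes; the expected code length is the sum of the merged weights.
merge 4/163 + 8/163 → 12/163
merge 12/163 + 22/163 → 34/163
merge 33/163 + 34/163 → 67/163
merge 44/163 + 52/163 → 96/163
merge 67/163 + 96/163 → 1
L = 12/163 + 34/163 + 67/163 + 96/163 + 1 = 372/163 ≈ 2.282 bits/symbol.

2.282 bits/symbol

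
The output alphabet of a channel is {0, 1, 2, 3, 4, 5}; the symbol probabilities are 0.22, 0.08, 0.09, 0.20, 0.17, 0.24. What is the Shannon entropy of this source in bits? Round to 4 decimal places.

2.4778 bits

H = −Σ pᵢ log₂ pᵢ.
−0.22·log₂(0.22) = 0.4806
−0.08·log₂(0.08) = 0.2915
−0.09·log₂(0.09) = 0.3127
−0.20·log₂(0.20) = 0.4644
−0.17·log₂(0.17) = 0.4346
−0.24·log₂(0.24) = 0.4941
Sum ≈ 2.4778 → 2.4778 bits.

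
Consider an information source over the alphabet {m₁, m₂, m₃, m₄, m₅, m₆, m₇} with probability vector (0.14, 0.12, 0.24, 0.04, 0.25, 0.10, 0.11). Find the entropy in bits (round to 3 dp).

2.627 bits

H = −Σ pᵢ log₂ pᵢ.
−0.14·log₂(0.14) = 0.3971
−0.12·log₂(0.12) = 0.3671
−0.24·log₂(0.24) = 0.4941
−0.04·log₂(0.04) = 0.1858
−0.25·log₂(0.25) = 0.5000
−0.10·log₂(0.10) = 0.3322
−0.11·log₂(0.11) = 0.3503
Sum ≈ 2.6265 → 2.627 bits.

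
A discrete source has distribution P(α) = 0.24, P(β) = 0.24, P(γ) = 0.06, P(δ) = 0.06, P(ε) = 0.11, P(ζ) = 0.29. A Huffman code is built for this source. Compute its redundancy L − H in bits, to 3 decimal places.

0.006 bits

Entropy H = −Σ p log₂ p ≈ 2.3435 bits.
Huffman merges: 3/50+3/50→3/25; 11/100+3/25→23/100; 23/100+6/25→47/100; 6/25+29/100→53/100; 47/100+53/100→1. L = 47/20 ≈ 2.3500.
L − H = 2.3500 − 2.3435 = 0.006 bits.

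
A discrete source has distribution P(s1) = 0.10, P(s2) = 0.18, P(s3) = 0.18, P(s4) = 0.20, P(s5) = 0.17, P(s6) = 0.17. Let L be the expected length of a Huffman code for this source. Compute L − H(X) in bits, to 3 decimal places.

0.064 bits

Entropy H = −Σ p log₂ p ≈ 2.5564 bits.
Huffman merges: 1/10+17/100→27/100; 17/100+9/50→7/20; 9/50+1/5→19/50; 27/100+7/20→31/50; 19/50+31/50→1. L = 131/50 ≈ 2.6200.
L − H = 2.6200 − 2.5564 = 0.064 bits.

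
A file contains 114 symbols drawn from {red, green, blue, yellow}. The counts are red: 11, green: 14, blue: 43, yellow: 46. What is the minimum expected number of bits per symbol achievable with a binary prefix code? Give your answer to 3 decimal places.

1.816 bits/symbol

Probabilities are the counts divided by 114.
Repeatedly combine the two least-probable nodes; the expected code length is the sum of the merged weights.
merge 11/114 + 7/57 → 25/114
merge 25/114 + 43/114 → 34/57
merge 23/57 + 34/57 → 1
L = 25/114 + 34/57 + 1 = 69/38 ≈ 1.816 bits/symbol.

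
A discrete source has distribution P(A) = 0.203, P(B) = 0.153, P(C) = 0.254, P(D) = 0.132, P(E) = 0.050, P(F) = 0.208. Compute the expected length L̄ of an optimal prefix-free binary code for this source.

Repeatedly combine the two least-probable nodes; the expected code length is the sum of the merged weights.
merge 1/20 + 33/250 → 91/500
merge 153/1000 + 91/500 → 67/200
merge 203/1000 + 26/125 → 411/1000
merge 127/500 + 67/200 → 589/1000
merge 411/1000 + 589/1000 → 1
L = 91/500 + 67/200 + 411/1000 + 589/1000 + 1 = 2517/1000 = 2.517 bits/symbol.

2.517 bits/symbol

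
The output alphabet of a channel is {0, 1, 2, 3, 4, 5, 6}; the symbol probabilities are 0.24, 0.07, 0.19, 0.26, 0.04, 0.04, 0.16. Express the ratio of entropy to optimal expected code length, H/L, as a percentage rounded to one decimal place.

99.1%

Entropy H = −Σ p log₂ p ≈ 2.5177 bits.
Huffman merges: 1/25+1/25→2/25; 7/100+2/25→3/20; 3/20+4/25→31/100; 19/100+6/25→43/100; 13/50+31/100→57/100; 43/100+57/100→1. L = 127/50 ≈ 2.5400.
Efficiency = H/L = 2.5177/2.5400 = 99.1%.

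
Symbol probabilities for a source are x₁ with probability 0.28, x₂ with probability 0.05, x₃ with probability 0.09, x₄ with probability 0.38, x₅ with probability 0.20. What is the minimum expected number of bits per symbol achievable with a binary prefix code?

Repeatedly combine the two least-probable nodes; the expected code length is the sum of the merged weights.
merge 1/20 + 9/100 → 7/50
merge 7/50 + 1/5 → 17/50
merge 7/25 + 17/50 → 31/50
merge 19/50 + 31/50 → 1
L = 7/50 + 17/50 + 31/50 + 1 = 21/10 = 2.1 bits/symbol.

2.1 bits/symbol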